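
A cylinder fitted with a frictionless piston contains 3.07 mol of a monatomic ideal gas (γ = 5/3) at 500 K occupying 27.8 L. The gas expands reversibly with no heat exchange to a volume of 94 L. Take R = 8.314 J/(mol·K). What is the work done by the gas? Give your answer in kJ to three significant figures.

W ≈ 10.6 kJ

Adiabatic: TV^(γ−1) = const with γ = 5/3.
T₂ = T₁ (V₁/V₂)^(γ−1) = 500 × (27.8/94)^0.667 = 500 × 0.4439 = 221.9 K.
W_by = nCᵥ(T₁ − T₂) = (3.07)(12.47)(500 − 221.9) = 10646 J.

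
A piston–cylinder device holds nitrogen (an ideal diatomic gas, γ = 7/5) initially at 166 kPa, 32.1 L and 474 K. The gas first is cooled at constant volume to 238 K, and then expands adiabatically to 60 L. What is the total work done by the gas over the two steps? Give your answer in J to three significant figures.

W_total ≈ 1480 J

Step 1 (isochoric): W = 0 (constant volume).
After step 1: P = 83.35 kPa (V unchanged).
Step 2 (adiabatic): W = (P₁V₁ − P₂V₂)/(γ−1) = (2676 − 2083)/0.4 = 1481 J.
W_total = 0 + 1481 = 1481 J.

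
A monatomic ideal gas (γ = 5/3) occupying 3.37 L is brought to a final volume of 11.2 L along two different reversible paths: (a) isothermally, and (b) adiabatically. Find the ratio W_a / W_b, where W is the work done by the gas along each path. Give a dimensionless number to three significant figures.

W_a / W_b ≈ 1.45

Path (a) isothermal: W = P₁V₁ ln(V₂/V₁) → W_a/(P₁V₁) = 1.201.
Path (b) adiabatic: W = P₁V₁(1 − (V₁/V₂)^(γ−1))/(γ−1) → W_b/(P₁V₁) = 0.8265.
W_a / W_b = 1.201 / 0.8265 = 1.453.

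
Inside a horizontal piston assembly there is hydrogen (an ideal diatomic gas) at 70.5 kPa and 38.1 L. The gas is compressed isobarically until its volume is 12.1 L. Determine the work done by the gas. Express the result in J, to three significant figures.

W ≈ -1830 J

Isobaric: W = P ΔV.
W = (70.5 kPa)(12.1 − 38.1 L) = (70.5)(-26) = -1833 J.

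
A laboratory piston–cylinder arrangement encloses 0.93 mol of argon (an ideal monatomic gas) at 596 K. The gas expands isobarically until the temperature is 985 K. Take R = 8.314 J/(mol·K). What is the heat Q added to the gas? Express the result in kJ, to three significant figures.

Isobaric: W = nRΔT = (0.93)(8.314)(389) = 3008 J.
ΔU = nCᵥΔT with Cᵥ = 3R/2: ΔU = (0.93)(12.47)(389) = 4512 J.
Q = ΔU + W = 4512 + 3008 = 7519 J.

Q ≈ 7.52 kJ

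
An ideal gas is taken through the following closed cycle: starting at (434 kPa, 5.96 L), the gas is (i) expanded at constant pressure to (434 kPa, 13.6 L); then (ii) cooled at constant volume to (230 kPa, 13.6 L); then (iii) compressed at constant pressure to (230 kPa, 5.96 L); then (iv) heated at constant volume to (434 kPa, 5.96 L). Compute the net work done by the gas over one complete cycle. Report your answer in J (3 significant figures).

Constant-volume legs do no work.
W(i) = (434)(13.6 − 5.96) = 3316 J; W(iii) = (230)(5.96 − 13.6) = -1757 J.
W_net = 3316 − 1757 = 1559 J (the clockwise enclosed area).

W_net ≈ 1560 J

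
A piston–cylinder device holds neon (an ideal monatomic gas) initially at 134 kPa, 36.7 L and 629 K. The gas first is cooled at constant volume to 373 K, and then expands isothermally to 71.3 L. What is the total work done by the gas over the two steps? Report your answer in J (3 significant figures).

Step 1 (isochoric): W = 0 (constant volume).
After step 1: P = 79.46 kPa (V unchanged).
Step 2 (isothermal): W = P₁V₁ ln(V₂/V₁) = (2916) ln(71.3/36.7) = 1937 J.
W_total = 0 + 1937 = 1937 J.

W_total ≈ 1940 J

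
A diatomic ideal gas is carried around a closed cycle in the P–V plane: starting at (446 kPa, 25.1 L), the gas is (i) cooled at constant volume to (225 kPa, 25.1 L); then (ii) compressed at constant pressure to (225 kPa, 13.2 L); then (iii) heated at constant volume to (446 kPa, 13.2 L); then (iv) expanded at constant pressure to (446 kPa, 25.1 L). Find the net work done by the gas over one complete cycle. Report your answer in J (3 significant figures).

W_net ≈ 2630 J

Constant-volume legs do no work.
W(ii) = (225)(13.2 − 25.1) = -2678 J; W(iv) = (446)(25.1 − 13.2) = 5307 J.
W_net = -2678 + 5307 = 2630 J (the clockwise enclosed area).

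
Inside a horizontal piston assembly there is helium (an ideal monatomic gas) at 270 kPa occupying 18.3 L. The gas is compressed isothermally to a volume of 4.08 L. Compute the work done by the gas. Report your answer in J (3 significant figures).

W ≈ -7420 J

Isothermal: W = nRT ln(V₂/V₁) = P₁V₁ ln(V₂/V₁).
P₁V₁ = (270 kPa)(18.3 L) = 4941 J.
W = 4941 × ln(4.08/18.3) = 4941 × -1.501
W_by_gas = -7415 J.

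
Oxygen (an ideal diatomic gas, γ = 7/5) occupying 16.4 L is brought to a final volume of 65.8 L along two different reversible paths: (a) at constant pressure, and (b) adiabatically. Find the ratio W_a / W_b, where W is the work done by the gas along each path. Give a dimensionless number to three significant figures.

Path (a) isobaric: W = P₁(V₂ − V₁) → W_a/(P₁V₁) = 3.012.
Path (b) adiabatic: W = P₁V₁(1 − (V₁/V₂)^(γ−1))/(γ−1) → W_b/(P₁V₁) = 1.066.
W_a / W_b = 3.012 / 1.066 = 2.826.

W_a / W_b ≈ 2.83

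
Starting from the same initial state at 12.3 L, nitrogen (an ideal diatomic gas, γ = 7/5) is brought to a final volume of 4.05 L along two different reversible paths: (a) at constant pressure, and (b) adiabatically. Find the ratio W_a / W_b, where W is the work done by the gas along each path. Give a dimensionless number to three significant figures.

W_a / W_b ≈ 0.480

Path (a) isobaric: W = P₁(V₂ − V₁) → W_a/(P₁V₁) = -0.6707.
Path (b) adiabatic: W = P₁V₁(1 − (V₁/V₂)^(γ−1))/(γ−1) → W_b/(P₁V₁) = -1.399.
W_a / W_b = -0.6707 / -1.399 = 0.4795.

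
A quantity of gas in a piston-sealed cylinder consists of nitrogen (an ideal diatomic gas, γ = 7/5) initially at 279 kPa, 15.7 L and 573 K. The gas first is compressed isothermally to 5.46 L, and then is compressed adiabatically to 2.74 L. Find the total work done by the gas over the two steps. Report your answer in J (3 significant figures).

W_total ≈ -8100 J

Step 1 (isothermal): W = P₁V₁ ln(V₂/V₁) = (4380) ln(5.46/15.7) = -4627 J.
After step 1: P = 802.3 kPa, V = 5.46 L, T = 573 K.
Step 2 (adiabatic): W = (P₁V₁ − P₂V₂)/(γ−1) = (4380 − 5771)/0.4 = -3478 J.
W_total = -4627 − 3478 = -8104 J.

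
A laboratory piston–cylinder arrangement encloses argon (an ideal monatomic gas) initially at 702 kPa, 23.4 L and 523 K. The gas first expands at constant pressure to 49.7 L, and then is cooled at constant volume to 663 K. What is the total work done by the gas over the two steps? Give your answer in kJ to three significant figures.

Step 1 (isobaric): W = PΔV = (702 kPa)(49.7 − 23.4 L) = 18463 J.
Step 2 (isochoric): W = 0 (constant volume).
W_total = 18463 + 0 = 18463 J.

W_total ≈ 18.5 kJ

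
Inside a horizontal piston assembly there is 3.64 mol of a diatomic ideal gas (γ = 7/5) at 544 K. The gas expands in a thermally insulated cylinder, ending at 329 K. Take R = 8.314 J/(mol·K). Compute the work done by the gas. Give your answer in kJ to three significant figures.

W ≈ 16.3 kJ

Adiabatic ⇒ Q = 0, so W_by = −ΔU = nCᵥ(T₁ − T₂).
Cᵥ = 5R/2 = 20.79 J/(mol·K).
W = (3.64)(20.79)(544 − 329) = 16266 J.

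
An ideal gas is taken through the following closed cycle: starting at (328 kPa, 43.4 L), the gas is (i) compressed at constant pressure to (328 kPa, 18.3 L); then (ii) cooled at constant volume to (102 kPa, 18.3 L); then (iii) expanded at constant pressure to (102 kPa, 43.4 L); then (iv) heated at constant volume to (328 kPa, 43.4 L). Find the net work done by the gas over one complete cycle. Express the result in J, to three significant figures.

Constant-volume legs do no work.
W(i) = (328)(18.3 − 43.4) = -8233 J; W(iii) = (102)(43.4 − 18.3) = 2560 J.
W_net = -8233 + 2560 = -5673 J (the counter-clockwise enclosed area).

W_net ≈ -5670 J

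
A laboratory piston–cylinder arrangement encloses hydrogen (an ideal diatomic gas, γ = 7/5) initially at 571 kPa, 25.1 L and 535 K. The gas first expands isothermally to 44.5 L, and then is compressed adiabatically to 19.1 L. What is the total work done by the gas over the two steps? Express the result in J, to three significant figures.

W_total ≈ -6220 J

Step 1 (isothermal): W = P₁V₁ ln(V₂/V₁) = (14332) ln(44.5/25.1) = 8207 J.
After step 1: P = 322.1 kPa, V = 44.5 L, T = 535 K.
Step 2 (adiabatic): W = (P₁V₁ − P₂V₂)/(γ−1) = (14332 − 20102)/0.4 = -14425 J.
W_total = 8207 − 14425 = -6218 J.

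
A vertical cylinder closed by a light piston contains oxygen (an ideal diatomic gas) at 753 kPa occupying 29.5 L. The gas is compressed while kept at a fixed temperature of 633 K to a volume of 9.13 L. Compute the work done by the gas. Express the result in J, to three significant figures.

Isothermal: W = nRT ln(V₂/V₁) = P₁V₁ ln(V₂/V₁).
P₁V₁ = (753 kPa)(29.5 L) = 22214 J.
W = 22214 × ln(9.13/29.5) = 22214 × -1.173
W_by_gas = -26053 J.

W ≈ -26100 J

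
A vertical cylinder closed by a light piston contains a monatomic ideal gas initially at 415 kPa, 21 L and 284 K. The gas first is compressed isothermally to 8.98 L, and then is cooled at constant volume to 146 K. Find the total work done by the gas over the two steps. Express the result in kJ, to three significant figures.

Step 1 (isothermal): W = P₁V₁ ln(V₂/V₁) = (8715) ln(8.98/21) = -7404 J.
Step 2 (isochoric): W = 0 (constant volume).
W_total = -7404 + 0 = -7404 J.

W_total ≈ -7.40 kJ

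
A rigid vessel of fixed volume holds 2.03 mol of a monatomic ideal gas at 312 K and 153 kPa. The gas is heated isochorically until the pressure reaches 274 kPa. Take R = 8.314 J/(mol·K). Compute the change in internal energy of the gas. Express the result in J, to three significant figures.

ΔU ≈ 6250 J

Constant volume ⇒ W = 0, so Q = ΔU = nCᵥΔT with Cᵥ = 3R/2 = 12.47 J/(mol·K).
At constant V, T₂/T₁ = P₂/P₁ ⇒ ΔT = T₁(P₂/P₁ − 1) = 312·(274/153 − 1) = 246.7 K.
ΔU = (2.03)(12.47)(246.7) = 6247 J.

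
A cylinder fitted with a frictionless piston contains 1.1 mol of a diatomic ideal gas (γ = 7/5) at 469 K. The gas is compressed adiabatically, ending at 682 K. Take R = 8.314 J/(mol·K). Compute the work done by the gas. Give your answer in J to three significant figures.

W ≈ -4870 J

Adiabatic ⇒ Q = 0, so W_by = −ΔU = nCᵥ(T₁ − T₂).
Cᵥ = 5R/2 = 20.79 J/(mol·K).
W = (1.1)(20.79)(469 − 682) = -4870 J.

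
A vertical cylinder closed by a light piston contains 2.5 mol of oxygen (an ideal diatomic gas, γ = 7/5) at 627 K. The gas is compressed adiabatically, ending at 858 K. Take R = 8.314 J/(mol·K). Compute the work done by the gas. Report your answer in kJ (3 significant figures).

W ≈ -12.0 kJ

Adiabatic ⇒ Q = 0, so W_by = −ΔU = nCᵥ(T₁ − T₂).
Cᵥ = 5R/2 = 20.79 J/(mol·K).
W = (2.5)(20.79)(627 − 858) = -12003 J.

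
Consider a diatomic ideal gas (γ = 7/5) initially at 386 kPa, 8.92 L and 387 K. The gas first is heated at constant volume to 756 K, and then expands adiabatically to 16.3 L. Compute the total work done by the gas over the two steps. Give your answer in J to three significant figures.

W_total ≈ 3600 J

Step 1 (isochoric): W = 0 (constant volume).
After step 1: P = 754 kPa (V unchanged).
Step 2 (adiabatic): W = (P₁V₁ − P₂V₂)/(γ−1) = (6726 − 5285)/0.4 = 3603 J.
W_total = 0 + 3603 = 3603 J.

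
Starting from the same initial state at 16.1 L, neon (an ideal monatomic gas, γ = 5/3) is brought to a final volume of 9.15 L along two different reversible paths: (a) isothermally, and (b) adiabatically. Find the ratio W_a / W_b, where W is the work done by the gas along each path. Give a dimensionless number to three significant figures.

W_a / W_b ≈ 0.823

Path (a) isothermal: W = P₁V₁ ln(V₂/V₁) → W_a/(P₁V₁) = -0.5651.
Path (b) adiabatic: W = P₁V₁(1 − (V₁/V₂)^(γ−1))/(γ−1) → W_b/(P₁V₁) = -0.6862.
W_a / W_b = -0.5651 / -0.6862 = 0.8234.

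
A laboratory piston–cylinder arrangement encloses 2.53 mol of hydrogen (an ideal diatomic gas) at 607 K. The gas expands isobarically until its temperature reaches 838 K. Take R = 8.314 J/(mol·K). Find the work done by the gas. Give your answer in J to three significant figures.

Isobaric: W = P ΔV = nR ΔT.
W = (2.53)(8.314)(838 − 607) = 4859 J.

W ≈ 4860 J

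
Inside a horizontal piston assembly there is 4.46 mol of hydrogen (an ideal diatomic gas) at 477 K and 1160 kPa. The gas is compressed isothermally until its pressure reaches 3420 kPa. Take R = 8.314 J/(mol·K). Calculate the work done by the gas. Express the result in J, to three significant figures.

Isothermal process: W = nRT ln(V₂/V₁) = nRT ln(P₁/P₂).
W = (4.46)(8.314)(477) × ln(1160/3420)
  = 17687 × ln(0.3392) = 17687 × -1.081
W_by_gas = -19124 J.

W ≈ -19100 J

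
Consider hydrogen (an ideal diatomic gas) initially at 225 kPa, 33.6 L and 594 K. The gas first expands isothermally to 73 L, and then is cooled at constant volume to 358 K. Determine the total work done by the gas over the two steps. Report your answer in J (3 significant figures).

Step 1 (isothermal): W = P₁V₁ ln(V₂/V₁) = (7560) ln(73/33.6) = 5866 J.
Step 2 (isochoric): W = 0 (constant volume).
W_total = 5866 + 0 = 5866 J.

W_total ≈ 5870 J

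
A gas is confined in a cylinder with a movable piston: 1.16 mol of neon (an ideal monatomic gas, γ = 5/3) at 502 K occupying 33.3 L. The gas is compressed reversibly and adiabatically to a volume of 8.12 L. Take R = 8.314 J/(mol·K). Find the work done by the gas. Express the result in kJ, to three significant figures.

Adiabatic: TV^(γ−1) = const with γ = 5/3.
T₂ = T₁ (V₁/V₂)^(γ−1) = 502 × (33.3/8.12)^0.667 = 502 × 2.562 = 1286 K.
W_by = nCᵥ(T₁ − T₂) = (1.16)(12.47)(502 − 1286) = -11344 J.

W ≈ -11.3 kJ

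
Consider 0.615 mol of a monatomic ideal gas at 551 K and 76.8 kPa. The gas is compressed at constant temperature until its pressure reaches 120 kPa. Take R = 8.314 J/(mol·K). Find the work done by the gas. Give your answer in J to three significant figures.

W ≈ -1260 J

Isothermal process: W = nRT ln(V₂/V₁) = nRT ln(P₁/P₂).
W = (0.615)(8.314)(551) × ln(76.8/120)
  = 2817 × ln(0.64) = 2817 × -0.4463
W_by_gas = -1257 J.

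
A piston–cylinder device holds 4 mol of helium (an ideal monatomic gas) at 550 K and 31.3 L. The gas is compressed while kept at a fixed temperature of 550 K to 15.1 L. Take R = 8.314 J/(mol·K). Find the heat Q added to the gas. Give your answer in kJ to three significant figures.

Isothermal ⇒ ΔU = 0, so Q = W = nRT ln(V₂/V₁).
Q = (4)(8.314)(550) ln(15.1/31.3) = 18291 × -0.7289 = -13333 J.

Q ≈ -13.3 kJ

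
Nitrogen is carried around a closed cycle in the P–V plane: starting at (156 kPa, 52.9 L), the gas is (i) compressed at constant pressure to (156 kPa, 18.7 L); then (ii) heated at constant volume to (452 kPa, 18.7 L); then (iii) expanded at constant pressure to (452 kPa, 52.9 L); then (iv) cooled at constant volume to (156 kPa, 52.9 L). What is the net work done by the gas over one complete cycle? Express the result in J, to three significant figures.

W_net ≈ 10100 J

Constant-volume legs do no work.
W(i) = (156)(18.7 − 52.9) = -5335 J; W(iii) = (452)(52.9 − 18.7) = 15458 J.
W_net = -5335 + 15458 = 10123 J (the clockwise enclosed area).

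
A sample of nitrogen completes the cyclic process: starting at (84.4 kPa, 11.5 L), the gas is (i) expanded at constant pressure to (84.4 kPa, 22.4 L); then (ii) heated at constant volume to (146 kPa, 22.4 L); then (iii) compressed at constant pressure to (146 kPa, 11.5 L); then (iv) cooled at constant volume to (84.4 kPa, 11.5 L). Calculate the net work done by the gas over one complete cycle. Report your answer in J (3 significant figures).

Constant-volume legs do no work.
W(i) = (84.4)(22.4 − 11.5) = 920 J; W(iii) = (146)(11.5 − 22.4) = -1591 J.
W_net = 920 − 1591 = -671.4 J (the counter-clockwise enclosed area).

W_net ≈ -671 J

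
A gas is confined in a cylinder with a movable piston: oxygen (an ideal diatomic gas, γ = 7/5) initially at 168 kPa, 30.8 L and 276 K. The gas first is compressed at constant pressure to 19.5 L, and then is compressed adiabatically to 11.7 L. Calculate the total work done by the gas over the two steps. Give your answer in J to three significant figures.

Step 1 (isobaric): W = PΔV = (168 kPa)(19.5 − 30.8 L) = -1898 J.
After step 1: P = 168 kPa, V = 19.5 L, T = 174.7 K.
Step 2 (adiabatic): W = (P₁V₁ − P₂V₂)/(γ−1) = (3276 − 4019)/0.4 = -1857 J.
W_total = -1898 − 1857 = -3755 J.

W_total ≈ -3760 J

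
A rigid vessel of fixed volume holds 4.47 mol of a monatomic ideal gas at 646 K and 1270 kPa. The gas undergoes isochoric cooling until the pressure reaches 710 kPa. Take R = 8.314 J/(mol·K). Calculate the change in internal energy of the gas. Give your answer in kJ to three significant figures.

ΔU ≈ -15.9 kJ

Constant volume ⇒ W = 0, so Q = ΔU = nCᵥΔT with Cᵥ = 3R/2 = 12.47 J/(mol·K).
At constant V, T₂/T₁ = P₂/P₁ ⇒ ΔT = T₁(P₂/P₁ − 1) = 646·(710/1270 − 1) = -284.9 K.
ΔU = (4.47)(12.47)(-284.9) = -15879 J.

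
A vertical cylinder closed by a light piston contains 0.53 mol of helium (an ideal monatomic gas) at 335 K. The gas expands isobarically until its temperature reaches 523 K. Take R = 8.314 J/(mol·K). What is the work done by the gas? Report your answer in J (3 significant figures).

W ≈ 828 J

Isobaric: W = P ΔV = nR ΔT.
W = (0.53)(8.314)(523 − 335) = 828.4 J.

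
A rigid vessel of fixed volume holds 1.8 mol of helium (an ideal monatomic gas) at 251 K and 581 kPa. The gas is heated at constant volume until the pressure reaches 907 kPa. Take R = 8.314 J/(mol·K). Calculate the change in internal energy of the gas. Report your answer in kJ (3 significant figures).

Constant volume ⇒ W = 0, so Q = ΔU = nCᵥΔT with Cᵥ = 3R/2 = 12.47 J/(mol·K).
At constant V, T₂/T₁ = P₂/P₁ ⇒ ΔT = T₁(P₂/P₁ − 1) = 251·(907/581 − 1) = 140.8 K.
ΔU = (1.8)(12.47)(140.8) = 3161 J.

ΔU ≈ 3.16 kJ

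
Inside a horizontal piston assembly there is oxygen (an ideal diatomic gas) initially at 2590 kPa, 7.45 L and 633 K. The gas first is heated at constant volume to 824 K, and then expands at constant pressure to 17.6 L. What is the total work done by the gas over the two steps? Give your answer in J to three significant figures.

W_total ≈ 34200 J

Step 1 (isochoric): W = 0 (constant volume).
After step 1: P = 3372 kPa (V unchanged).
Step 2 (isobaric): W = PΔV = (3372 kPa)(17.6 − 7.45 L) = 34221 J.
W_total = 0 + 34221 = 34221 J.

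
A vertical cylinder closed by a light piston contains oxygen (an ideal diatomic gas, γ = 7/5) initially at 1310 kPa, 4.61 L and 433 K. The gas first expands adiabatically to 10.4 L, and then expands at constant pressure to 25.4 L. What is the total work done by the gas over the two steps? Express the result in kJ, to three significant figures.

W_total ≈ 10.5 kJ

Step 1 (adiabatic): W = (P₁V₁ − P₂V₂)/(γ−1) = (6039 − 4362)/0.4 = 4194 J.
After step 1: P = 419.4 kPa, V = 10.4 L, T = 312.7 K.
Step 2 (isobaric): W = PΔV = (419.4 kPa)(25.4 − 10.4 L) = 6291 J.
W_total = 4194 + 6291 = 10485 J.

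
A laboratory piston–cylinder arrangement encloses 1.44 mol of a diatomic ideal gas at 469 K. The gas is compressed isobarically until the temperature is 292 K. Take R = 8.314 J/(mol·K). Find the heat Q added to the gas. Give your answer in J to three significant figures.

Isobaric: W = nRΔT = (1.44)(8.314)(-177) = -2119 J.
ΔU = nCᵥΔT with Cᵥ = 5R/2: ΔU = (1.44)(20.79)(-177) = -5298 J.
Q = ΔU + W = -5298 − 2119 = -7417 J.

Q ≈ -7420 J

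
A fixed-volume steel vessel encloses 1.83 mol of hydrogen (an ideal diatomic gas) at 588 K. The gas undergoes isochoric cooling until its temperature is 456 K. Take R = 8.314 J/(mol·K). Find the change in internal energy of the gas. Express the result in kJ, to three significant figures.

ΔU ≈ -5.02 kJ

Constant volume ⇒ W = 0, so Q = ΔU = nCᵥΔT with Cᵥ = 5R/2 = 20.79 J/(mol·K).
ΔU = (1.83)(20.79)(456 − 588) = -5021 J.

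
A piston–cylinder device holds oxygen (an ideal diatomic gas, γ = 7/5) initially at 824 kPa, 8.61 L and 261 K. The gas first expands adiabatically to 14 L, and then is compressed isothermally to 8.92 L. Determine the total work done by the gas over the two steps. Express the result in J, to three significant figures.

Step 1 (adiabatic): W = (P₁V₁ − P₂V₂)/(γ−1) = (7095 − 5841)/0.4 = 3134 J.
After step 1: P = 417.2 kPa, V = 14 L, T = 214.9 K.
Step 2 (isothermal): W = P₁V₁ ln(V₂/V₁) = (5841) ln(8.92/14) = -2633 J.
W_total = 3134 − 2633 = 501.5 J.

W_total ≈ 501 J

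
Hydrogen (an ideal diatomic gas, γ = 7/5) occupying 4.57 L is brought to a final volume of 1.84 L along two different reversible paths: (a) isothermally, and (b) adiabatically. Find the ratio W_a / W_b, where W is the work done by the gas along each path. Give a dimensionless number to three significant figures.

Path (a) isothermal: W = P₁V₁ ln(V₂/V₁) → W_a/(P₁V₁) = -0.9097.
Path (b) adiabatic: W = P₁V₁(1 − (V₁/V₂)^(γ−1))/(γ−1) → W_b/(P₁V₁) = -1.097.
W_a / W_b = -0.9097 / -1.097 = 0.8291.

W_a / W_b ≈ 0.829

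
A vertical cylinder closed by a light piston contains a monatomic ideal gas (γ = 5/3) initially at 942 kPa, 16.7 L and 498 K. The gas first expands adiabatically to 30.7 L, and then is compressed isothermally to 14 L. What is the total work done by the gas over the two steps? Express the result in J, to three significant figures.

Step 1 (adiabatic): W = (P₁V₁ − P₂V₂)/(γ−1) = (15731 − 10483)/0.667 = 7873 J.
After step 1: P = 341.5 kPa, V = 30.7 L, T = 331.9 K.
Step 2 (isothermal): W = P₁V₁ ln(V₂/V₁) = (10483) ln(14/30.7) = -8231 J.
W_total = 7873 − 8231 = -358.7 J.

W_total ≈ -359 J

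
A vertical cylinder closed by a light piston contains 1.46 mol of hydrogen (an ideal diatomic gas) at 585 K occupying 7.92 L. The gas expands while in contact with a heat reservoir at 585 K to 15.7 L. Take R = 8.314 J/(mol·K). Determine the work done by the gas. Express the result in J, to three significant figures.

Isothermal: W = nRT ln(V₂/V₁).
W = (1.46)(8.314)(585) × ln(15.7/7.92)
  = 7101 × 0.6843
W_by_gas = 4859 J.

W ≈ 4860 J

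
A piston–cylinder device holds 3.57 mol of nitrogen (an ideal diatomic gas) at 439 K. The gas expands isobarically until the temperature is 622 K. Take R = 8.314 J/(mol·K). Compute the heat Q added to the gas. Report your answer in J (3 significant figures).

Q ≈ 19000 J

Isobaric: W = nRΔT = (3.57)(8.314)(183) = 5432 J.
ΔU = nCᵥΔT with Cᵥ = 5R/2: ΔU = (3.57)(20.79)(183) = 13579 J.
Q = ΔU + W = 13579 + 5432 = 19011 J.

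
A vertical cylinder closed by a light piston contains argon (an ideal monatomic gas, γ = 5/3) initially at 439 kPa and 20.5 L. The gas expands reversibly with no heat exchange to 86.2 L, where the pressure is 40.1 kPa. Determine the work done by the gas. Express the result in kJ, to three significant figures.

W ≈ 8.31 kJ

Adiabatic: W = (P₁V₁ − P₂V₂)/(γ − 1) with γ = 5/3.
P₁V₁ = 9000 J, P₂V₂ = 3457 J.
W = (9000 − 3457) / 0.6667 = 8314 J.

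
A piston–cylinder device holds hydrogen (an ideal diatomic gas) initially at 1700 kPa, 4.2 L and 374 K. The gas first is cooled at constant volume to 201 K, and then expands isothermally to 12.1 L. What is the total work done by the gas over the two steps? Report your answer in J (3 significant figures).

Step 1 (isochoric): W = 0 (constant volume).
After step 1: P = 913.6 kPa (V unchanged).
Step 2 (isothermal): W = P₁V₁ ln(V₂/V₁) = (3837) ln(12.1/4.2) = 4060 J.
W_total = 0 + 4060 = 4060 J.

W_total ≈ 4060 J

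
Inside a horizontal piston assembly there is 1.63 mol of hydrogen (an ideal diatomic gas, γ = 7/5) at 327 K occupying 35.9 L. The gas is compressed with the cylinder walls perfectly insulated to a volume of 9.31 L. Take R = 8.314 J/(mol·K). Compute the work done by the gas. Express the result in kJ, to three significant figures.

W ≈ -7.93 kJ

Adiabatic: TV^(γ−1) = const with γ = 7/5.
T₂ = T₁ (V₁/V₂)^(γ−1) = 327 × (35.9/9.31)^0.4 = 327 × 1.716 = 561.1 K.
W_by = nCᵥ(T₁ − T₂) = (1.63)(20.79)(327 − 561.1) = -7930 J.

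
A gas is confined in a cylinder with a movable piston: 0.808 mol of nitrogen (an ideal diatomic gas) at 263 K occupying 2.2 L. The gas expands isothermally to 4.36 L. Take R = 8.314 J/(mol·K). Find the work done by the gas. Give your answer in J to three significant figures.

W ≈ 1210 J

Isothermal: W = nRT ln(V₂/V₁).
W = (0.808)(8.314)(263) × ln(4.36/2.2)
  = 1767 × 0.684
W_by_gas = 1208 J.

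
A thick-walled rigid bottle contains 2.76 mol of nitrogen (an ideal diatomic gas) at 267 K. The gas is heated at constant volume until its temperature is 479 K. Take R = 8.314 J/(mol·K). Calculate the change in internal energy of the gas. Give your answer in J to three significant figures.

Constant volume ⇒ W = 0, so Q = ΔU = nCᵥΔT with Cᵥ = 5R/2 = 20.79 J/(mol·K).
ΔU = (2.76)(20.79)(479 − 267) = 12162 J.

ΔU ≈ 12200 J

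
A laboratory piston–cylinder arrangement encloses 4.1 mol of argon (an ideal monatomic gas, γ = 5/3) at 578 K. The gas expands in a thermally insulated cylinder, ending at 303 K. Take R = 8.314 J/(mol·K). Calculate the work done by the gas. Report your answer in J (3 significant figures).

W ≈ 14100 J

Adiabatic ⇒ Q = 0, so W_by = −ΔU = nCᵥ(T₁ − T₂).
Cᵥ = 3R/2 = 12.47 J/(mol·K).
W = (4.1)(12.47)(578 − 303) = 14061 J.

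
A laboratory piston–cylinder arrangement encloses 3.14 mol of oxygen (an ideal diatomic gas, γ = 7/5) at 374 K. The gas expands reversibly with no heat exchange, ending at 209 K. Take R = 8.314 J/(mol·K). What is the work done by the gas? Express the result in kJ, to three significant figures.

Adiabatic ⇒ Q = 0, so W_by = −ΔU = nCᵥ(T₁ − T₂).
Cᵥ = 5R/2 = 20.79 J/(mol·K).
W = (3.14)(20.79)(374 − 209) = 10769 J.

W ≈ 10.8 kJ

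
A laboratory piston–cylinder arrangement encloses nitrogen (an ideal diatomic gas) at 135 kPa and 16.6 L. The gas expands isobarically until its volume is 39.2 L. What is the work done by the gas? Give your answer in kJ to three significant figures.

W ≈ 3.05 kJ

Isobaric: W = P ΔV.
W = (135 kPa)(39.2 − 16.6 L) = (135)(22.6) = 3051 J.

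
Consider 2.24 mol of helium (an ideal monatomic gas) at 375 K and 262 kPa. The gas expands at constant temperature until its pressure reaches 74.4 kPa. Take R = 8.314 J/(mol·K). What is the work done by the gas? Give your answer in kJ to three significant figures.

W ≈ 8.79 kJ

Isothermal process: W = nRT ln(V₂/V₁) = nRT ln(P₁/P₂).
W = (2.24)(8.314)(375) × ln(262/74.4)
  = 6984 × ln(3.522) = 6984 × 1.259
W_by_gas = 8792 J.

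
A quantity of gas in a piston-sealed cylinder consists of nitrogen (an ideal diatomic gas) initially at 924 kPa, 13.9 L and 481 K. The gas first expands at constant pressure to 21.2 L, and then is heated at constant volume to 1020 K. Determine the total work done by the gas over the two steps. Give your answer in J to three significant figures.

W_total ≈ 6750 J

Step 1 (isobaric): W = PΔV = (924 kPa)(21.2 − 13.9 L) = 6745 J.
Step 2 (isochoric): W = 0 (constant volume).
W_total = 6745 + 0 = 6745 J.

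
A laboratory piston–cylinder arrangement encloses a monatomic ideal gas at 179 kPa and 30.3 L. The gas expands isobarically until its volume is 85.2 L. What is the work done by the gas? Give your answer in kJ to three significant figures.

W ≈ 9.83 kJ

Isobaric: W = P ΔV.
W = (179 kPa)(85.2 − 30.3 L) = (179)(54.9) = 9827 J.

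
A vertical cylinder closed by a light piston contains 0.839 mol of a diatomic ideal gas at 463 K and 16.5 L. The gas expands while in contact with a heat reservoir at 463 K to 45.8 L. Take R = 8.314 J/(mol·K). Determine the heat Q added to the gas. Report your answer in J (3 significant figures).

Q ≈ 3300 J

Isothermal ⇒ ΔU = 0, so Q = W = nRT ln(V₂/V₁).
Q = (0.839)(8.314)(463) ln(45.8/16.5) = 3230 × 1.021 = 3297 J.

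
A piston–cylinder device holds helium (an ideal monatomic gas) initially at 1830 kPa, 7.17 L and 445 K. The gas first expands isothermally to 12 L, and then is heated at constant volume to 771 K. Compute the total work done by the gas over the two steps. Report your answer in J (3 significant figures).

W_total ≈ 6760 J

Step 1 (isothermal): W = P₁V₁ ln(V₂/V₁) = (13121) ln(12/7.17) = 6757 J.
Step 2 (isochoric): W = 0 (constant volume).
W_total = 6757 + 0 = 6757 J.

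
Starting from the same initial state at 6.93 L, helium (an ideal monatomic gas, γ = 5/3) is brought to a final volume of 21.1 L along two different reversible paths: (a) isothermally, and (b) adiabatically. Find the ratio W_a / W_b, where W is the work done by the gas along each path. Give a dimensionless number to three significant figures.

Path (a) isothermal: W = P₁V₁ ln(V₂/V₁) → W_a/(P₁V₁) = 1.113.
Path (b) adiabatic: W = P₁V₁(1 − (V₁/V₂)^(γ−1))/(γ−1) → W_b/(P₁V₁) = 0.786.
W_a / W_b = 1.113 / 0.786 = 1.417.

W_a / W_b ≈ 1.42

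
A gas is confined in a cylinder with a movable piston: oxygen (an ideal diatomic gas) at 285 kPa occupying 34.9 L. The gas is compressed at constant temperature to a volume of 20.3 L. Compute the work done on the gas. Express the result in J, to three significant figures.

W ≈ 5390 J

Isothermal: W = nRT ln(V₂/V₁) = P₁V₁ ln(V₂/V₁).
P₁V₁ = (285 kPa)(34.9 L) = 9946 J.
W = 9946 × ln(20.3/34.9) = 9946 × -0.5419
W_by_gas = -5390 J; work on gas = −W_by = 5390 J.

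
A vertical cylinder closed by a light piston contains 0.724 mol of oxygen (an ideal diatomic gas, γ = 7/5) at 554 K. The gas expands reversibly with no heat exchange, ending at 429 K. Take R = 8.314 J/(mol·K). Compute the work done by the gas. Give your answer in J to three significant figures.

Adiabatic ⇒ Q = 0, so W_by = −ΔU = nCᵥ(T₁ − T₂).
Cᵥ = 5R/2 = 20.79 J/(mol·K).
W = (0.724)(20.79)(554 − 429) = 1881 J.

W ≈ 1880 J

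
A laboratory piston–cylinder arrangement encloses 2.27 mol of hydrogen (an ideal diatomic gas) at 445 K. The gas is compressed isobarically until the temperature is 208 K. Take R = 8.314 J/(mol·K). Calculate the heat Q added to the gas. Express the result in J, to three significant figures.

Isobaric: W = nRΔT = (2.27)(8.314)(-237) = -4473 J.
ΔU = nCᵥΔT with Cᵥ = 5R/2: ΔU = (2.27)(20.79)(-237) = -11182 J.
Q = ΔU + W = -11182 − 4473 = -15655 J.

Q ≈ -15700 J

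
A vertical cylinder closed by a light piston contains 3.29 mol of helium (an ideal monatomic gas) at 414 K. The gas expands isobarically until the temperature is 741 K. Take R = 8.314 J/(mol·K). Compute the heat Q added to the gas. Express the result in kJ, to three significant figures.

Q ≈ 22.4 kJ

Isobaric: W = nRΔT = (3.29)(8.314)(327) = 8944 J.
ΔU = nCᵥΔT with Cᵥ = 3R/2: ΔU = (3.29)(12.47)(327) = 13417 J.
Q = ΔU + W = 13417 + 8944 = 22361 J.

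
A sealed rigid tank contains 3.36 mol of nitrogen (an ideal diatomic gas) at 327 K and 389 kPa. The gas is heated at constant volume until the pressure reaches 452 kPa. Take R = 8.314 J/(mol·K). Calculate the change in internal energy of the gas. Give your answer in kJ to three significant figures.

Constant volume ⇒ W = 0, so Q = ΔU = nCᵥΔT with Cᵥ = 5R/2 = 20.79 J/(mol·K).
At constant V, T₂/T₁ = P₂/P₁ ⇒ ΔT = T₁(P₂/P₁ − 1) = 327·(452/389 − 1) = 52.96 K.
ΔU = (3.36)(20.79)(52.96) = 3699 J.

ΔU ≈ 3.70 kJ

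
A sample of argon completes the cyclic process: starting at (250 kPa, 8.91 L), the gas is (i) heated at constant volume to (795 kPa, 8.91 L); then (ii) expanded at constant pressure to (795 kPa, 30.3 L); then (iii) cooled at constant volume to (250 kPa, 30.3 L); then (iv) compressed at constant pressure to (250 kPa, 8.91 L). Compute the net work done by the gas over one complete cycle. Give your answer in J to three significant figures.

Constant-volume legs do no work.
W(ii) = (795)(30.3 − 8.91) = 17005 J; W(iv) = (250)(8.91 − 30.3) = -5348 J.
W_net = 17005 − 5348 = 11658 J (the clockwise enclosed area).

W_net ≈ 11700 J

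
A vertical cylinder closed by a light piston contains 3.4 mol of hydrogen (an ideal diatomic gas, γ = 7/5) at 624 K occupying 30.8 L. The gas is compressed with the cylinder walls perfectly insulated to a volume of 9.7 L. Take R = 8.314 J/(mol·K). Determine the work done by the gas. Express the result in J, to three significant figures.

Adiabatic: TV^(γ−1) = const with γ = 7/5.
T₂ = T₁ (V₁/V₂)^(γ−1) = 624 × (30.8/9.7)^0.4 = 624 × 1.587 = 990.6 K.
W_by = nCᵥ(T₁ − T₂) = (3.4)(20.79)(624 − 990.6) = -25907 J.

W ≈ -25900 J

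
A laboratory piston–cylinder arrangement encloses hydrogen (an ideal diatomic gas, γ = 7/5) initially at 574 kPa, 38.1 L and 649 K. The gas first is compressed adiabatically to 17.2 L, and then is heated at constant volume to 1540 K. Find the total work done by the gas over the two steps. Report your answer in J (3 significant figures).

W_total ≈ -20500 J

Step 1 (adiabatic): W = (P₁V₁ − P₂V₂)/(γ−1) = (21869 − 30060)/0.4 = -20478 J.
Step 2 (isochoric): W = 0 (constant volume).
W_total = -20478 + 0 = -20478 J.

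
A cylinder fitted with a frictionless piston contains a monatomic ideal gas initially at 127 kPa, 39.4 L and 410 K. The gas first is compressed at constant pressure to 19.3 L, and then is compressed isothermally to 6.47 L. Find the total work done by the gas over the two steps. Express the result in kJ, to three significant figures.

Step 1 (isobaric): W = PΔV = (127 kPa)(19.3 − 39.4 L) = -2553 J.
After step 1: P = 127 kPa, V = 19.3 L, T = 200.8 K.
Step 2 (isothermal): W = P₁V₁ ln(V₂/V₁) = (2451) ln(6.47/19.3) = -2679 J.
W_total = -2553 − 2679 = -5232 J.

W_total ≈ -5.23 kJ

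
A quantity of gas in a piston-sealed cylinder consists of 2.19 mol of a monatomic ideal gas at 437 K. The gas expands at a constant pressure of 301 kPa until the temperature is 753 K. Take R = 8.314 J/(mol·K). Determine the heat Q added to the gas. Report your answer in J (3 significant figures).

Q ≈ 14400 J

Isobaric: W = nRΔT = (2.19)(8.314)(316) = 5754 J.
ΔU = nCᵥΔT with Cᵥ = 3R/2: ΔU = (2.19)(12.47)(316) = 8630 J.
Q = ΔU + W = 8630 + 5754 = 14384 J.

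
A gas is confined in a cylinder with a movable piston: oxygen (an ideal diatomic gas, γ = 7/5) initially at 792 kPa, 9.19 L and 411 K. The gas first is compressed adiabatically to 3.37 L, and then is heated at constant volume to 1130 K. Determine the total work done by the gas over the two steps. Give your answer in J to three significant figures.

Step 1 (adiabatic): W = (P₁V₁ − P₂V₂)/(γ−1) = (7278 − 10872)/0.4 = -8984 J.
Step 2 (isochoric): W = 0 (constant volume).
W_total = -8984 + 0 = -8984 J.

W_total ≈ -8980 J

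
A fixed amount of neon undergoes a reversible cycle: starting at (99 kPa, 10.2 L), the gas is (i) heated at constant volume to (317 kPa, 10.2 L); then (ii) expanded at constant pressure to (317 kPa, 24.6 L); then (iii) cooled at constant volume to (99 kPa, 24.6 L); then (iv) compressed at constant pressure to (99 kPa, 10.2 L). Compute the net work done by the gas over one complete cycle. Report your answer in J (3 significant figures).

W_net ≈ 3140 J

Constant-volume legs do no work.
W(ii) = (317)(24.6 − 10.2) = 4565 J; W(iv) = (99)(10.2 − 24.6) = -1426 J.
W_net = 4565 − 1426 = 3139 J (the clockwise enclosed area).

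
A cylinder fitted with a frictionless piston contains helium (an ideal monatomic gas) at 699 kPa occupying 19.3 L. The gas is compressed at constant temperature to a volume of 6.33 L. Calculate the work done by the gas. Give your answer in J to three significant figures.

W ≈ -15000 J

Isothermal: W = nRT ln(V₂/V₁) = P₁V₁ ln(V₂/V₁).
P₁V₁ = (699 kPa)(19.3 L) = 13491 J.
W = 13491 × ln(6.33/19.3) = 13491 × -1.115
W_by_gas = -15039 J.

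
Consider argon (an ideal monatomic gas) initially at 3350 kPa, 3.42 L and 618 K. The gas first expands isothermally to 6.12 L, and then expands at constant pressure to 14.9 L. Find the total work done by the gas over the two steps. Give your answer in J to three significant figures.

Step 1 (isothermal): W = P₁V₁ ln(V₂/V₁) = (11457) ln(6.12/3.42) = 6667 J.
After step 1: P = 1872 kPa, V = 6.12 L, T = 618 K.
Step 2 (isobaric): W = PΔV = (1872 kPa)(14.9 − 6.12 L) = 16437 J.
W_total = 6667 + 16437 = 23104 J.

W_total ≈ 23100 J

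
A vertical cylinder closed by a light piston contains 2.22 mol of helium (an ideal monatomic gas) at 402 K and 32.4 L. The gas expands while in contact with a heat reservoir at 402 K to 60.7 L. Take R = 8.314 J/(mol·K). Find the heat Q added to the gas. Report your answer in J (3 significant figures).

Q ≈ 4660 J

Isothermal ⇒ ΔU = 0, so Q = W = nRT ln(V₂/V₁).
Q = (2.22)(8.314)(402) ln(60.7/32.4) = 7420 × 0.6278 = 4658 J.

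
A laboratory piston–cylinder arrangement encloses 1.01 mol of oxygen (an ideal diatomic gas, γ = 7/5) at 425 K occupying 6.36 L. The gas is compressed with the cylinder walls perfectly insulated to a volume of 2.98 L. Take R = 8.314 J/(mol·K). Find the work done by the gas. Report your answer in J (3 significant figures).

W ≈ -3160 J

Adiabatic: TV^(γ−1) = const with γ = 7/5.
T₂ = T₁ (V₁/V₂)^(γ−1) = 425 × (6.36/2.98)^0.4 = 425 × 1.354 = 575.6 K.
W_by = nCᵥ(T₁ − T₂) = (1.01)(20.79)(425 − 575.6) = -3161 J.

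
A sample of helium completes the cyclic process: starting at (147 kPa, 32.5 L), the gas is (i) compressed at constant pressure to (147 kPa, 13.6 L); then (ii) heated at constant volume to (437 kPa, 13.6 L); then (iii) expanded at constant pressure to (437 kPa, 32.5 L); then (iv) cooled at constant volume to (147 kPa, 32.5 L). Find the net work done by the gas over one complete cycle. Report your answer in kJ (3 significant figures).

Constant-volume legs do no work.
W(i) = (147)(13.6 − 32.5) = -2778 J; W(iii) = (437)(32.5 − 13.6) = 8259 J.
W_net = -2778 + 8259 = 5481 J (the clockwise enclosed area).

W_net ≈ 5.48 kJ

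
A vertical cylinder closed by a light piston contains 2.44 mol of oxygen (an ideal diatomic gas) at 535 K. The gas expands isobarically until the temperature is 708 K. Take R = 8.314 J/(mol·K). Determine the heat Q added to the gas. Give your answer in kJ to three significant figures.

Isobaric: W = nRΔT = (2.44)(8.314)(173) = 3510 J.
ΔU = nCᵥΔT with Cᵥ = 5R/2: ΔU = (2.44)(20.79)(173) = 8774 J.
Q = ΔU + W = 8774 + 3510 = 12283 J.

Q ≈ 12.3 kJ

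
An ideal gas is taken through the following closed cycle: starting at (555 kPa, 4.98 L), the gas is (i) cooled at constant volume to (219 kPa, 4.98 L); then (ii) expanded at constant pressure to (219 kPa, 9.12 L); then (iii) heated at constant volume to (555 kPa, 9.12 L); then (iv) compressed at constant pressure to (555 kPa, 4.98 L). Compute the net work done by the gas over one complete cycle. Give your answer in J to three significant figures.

Constant-volume legs do no work.
W(ii) = (219)(9.12 − 4.98) = 906.7 J; W(iv) = (555)(4.98 − 9.12) = -2298 J.
W_net = 906.7 − 2298 = -1391 J (the counter-clockwise enclosed area).

W_net ≈ -1390 J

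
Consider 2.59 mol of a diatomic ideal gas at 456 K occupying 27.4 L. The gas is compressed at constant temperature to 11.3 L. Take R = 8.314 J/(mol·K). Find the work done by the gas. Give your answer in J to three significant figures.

W ≈ -8700 J

Isothermal: W = nRT ln(V₂/V₁).
W = (2.59)(8.314)(456) × ln(11.3/27.4)
  = 9819 × -0.8857
W_by_gas = -8697 J.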